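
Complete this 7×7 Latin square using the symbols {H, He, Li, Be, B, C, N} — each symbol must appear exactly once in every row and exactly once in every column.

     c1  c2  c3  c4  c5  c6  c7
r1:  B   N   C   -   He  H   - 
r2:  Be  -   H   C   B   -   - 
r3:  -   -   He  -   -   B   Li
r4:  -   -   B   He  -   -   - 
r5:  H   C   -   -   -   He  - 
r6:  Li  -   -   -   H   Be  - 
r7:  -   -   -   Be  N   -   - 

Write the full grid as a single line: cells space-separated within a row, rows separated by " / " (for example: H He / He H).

B N C Li He H Be / Be Li H C B N He / N Be He H C B Li / C H B He Be Li N / H C Be N Li He B / Li He N B H Be C / He B Li Be N C H

(r1,c4) = Li
(r1,c7) = Be
(r6,c3) = N
(r6,c4) = B
(r7,c3) = Li
(r7,c6) = C
(r5,c3) = Be
(r5,c4) = N
(r5,c5) = Li
(r5,c7) = B
(r6,c2) = He
(r6,c7) = C
(r7,c1) = He
(r7,c7) = H
(r2,c2) = Li
(r2,c6) = N
(r2,c7) = He
(r3,c4) = H
(r4,c6) = Li
(r4,c7) = N
(r7,c2) = B
(r3,c2) = Be
(r3,c5) = C
(r4,c1) = C
(r4,c2) = H
(r4,c5) = Be
(r3,c1) = N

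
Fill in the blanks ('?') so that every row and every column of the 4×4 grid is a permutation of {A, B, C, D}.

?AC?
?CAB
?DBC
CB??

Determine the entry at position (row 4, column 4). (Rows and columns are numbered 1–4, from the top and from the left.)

A

(r1,c4): row 1 has {A,C}; column 4 has {B,C}, so it must be D.
(r2,c1): row 2 has {A,B,C}; column 1 has {C}, so it must be D.
(r3,c1): row 3 has {B,C,D}; column 1 has {C,D}, so it must be A.
(r4,c3): row 4 has {B,C}; column 3 has {A,B,C}, so it must be D.
(r4,c4): row 4 has {B,C,D}; column 4 has {B,C,D}, so it must be A.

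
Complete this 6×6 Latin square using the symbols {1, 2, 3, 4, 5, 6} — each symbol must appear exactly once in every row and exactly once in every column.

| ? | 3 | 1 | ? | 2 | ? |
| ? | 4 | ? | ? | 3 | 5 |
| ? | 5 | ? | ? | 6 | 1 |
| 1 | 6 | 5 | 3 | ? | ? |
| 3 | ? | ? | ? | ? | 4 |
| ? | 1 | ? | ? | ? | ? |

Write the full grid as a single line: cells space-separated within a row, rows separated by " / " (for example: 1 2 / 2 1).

5 3 1 4 2 6 / 6 4 2 1 3 5 / 4 5 3 2 6 1 / 1 6 5 3 4 2 / 3 2 6 5 1 4 / 2 1 4 6 5 3

Cell (r1,c6): row 1 has {1,2,3}; column 6 has {1,4,5} → 6.
Cell (r4,c5): row 4 has {1,3,5,6}; column 5 has {2,3,6} → 4.
Cell (r4,c6): row 4 has {1,3,4,5,6}; column 6 has {1,4,5,6} → 2.
Cell (r5,c2): row 5 has {3,4}; column 2 has {1,3,4,5,6} → 2.
Cell (r5,c3): row 5 has {2,3,4}; column 3 has {1,5} → 6.
Cell (r6,c5): row 6 has {1}; column 5 has {2,3,4,6} → 5.
Cell (r6,c6): row 6 has {1,5}; column 6 has {1,2,4,5,6} → 3.
Cell (r2,c3): row 2 has {3,4,5}; column 3 has {1,5,6} → 2.
Cell (r5,c5): row 5 has {2,3,4,6}; column 5 has {2,3,4,5,6} → 1.
Cell (r6,c3): row 6 has {1,3,5}; column 3 has {1,2,5,6} → 4.
Cell (r2,c1): row 2 has {2,3,4,5}; column 1 has {1,3} → 6.
Cell (r2,c4): row 2 has {2,3,4,5,6}; column 4 has {3} → 1.
Cell (r3,c3): row 3 has {1,5,6}; column 3 has {1,2,4,5,6} → 3.
Cell (r5,c4): row 5 has {1,2,3,4,6}; column 4 has {1,3} → 5.
Cell (r6,c1): row 6 has {1,3,4,5}; column 1 has {1,3,6} → 2.
Cell (r6,c4): row 6 has {1,2,3,4,5}; column 4 has {1,3,5} → 6.
Cell (r1,c4): row 1 has {1,2,3,6}; column 4 has {1,3,5,6} → 4.
Cell (r3,c1): row 3 has {1,3,5,6}; column 1 has {1,2,3,6} → 4.
Cell (r3,c4): row 3 has {1,3,4,5,6}; column 4 has {1,3,4,5,6} → 2.
Cell (r1,c1): row 1 has {1,2,3,4,6}; column 1 has {1,2,3,4,6} → 5.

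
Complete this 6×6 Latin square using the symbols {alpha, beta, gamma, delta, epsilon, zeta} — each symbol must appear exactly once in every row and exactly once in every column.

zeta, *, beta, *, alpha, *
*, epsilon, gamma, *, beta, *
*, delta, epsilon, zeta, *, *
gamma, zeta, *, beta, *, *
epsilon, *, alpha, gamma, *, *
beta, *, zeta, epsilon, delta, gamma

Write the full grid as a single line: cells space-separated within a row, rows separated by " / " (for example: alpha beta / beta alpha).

zeta gamma beta delta alpha epsilon / delta epsilon gamma alpha beta zeta / alpha delta epsilon zeta gamma beta / gamma zeta delta beta epsilon alpha / epsilon beta alpha gamma zeta delta / beta alpha zeta epsilon delta gamma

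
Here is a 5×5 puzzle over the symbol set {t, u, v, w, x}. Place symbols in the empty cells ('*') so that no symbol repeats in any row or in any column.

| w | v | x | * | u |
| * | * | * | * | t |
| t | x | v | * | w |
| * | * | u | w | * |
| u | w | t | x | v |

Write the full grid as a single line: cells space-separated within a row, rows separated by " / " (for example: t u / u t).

w v x t u / x u w v t / t x v u w / v t u w x / u w t x v

row 1 has {u,v,w,x}; column 4 has {w,x} — only t is left for (r1,c4).
row 2 has {t}; column 2 has {v,w,x} — only u is left for (r2,c2).
row 2 has {t,u}; column 3 has {t,u,v,x} — only w is left for (r2,c3).
row 2 has {t,u,w}; column 4 has {t,w,x} — only v is left for (r2,c4).
row 3 has {t,v,w,x}; column 4 has {t,v,w,x} — only u is left for (r3,c4).
row 4 has {u,w}; column 2 has {u,v,w,x} — only t is left for (r4,c2).
row 4 has {t,u,w}; column 5 has {t,u,v,w} — only x is left for (r4,c5).
row 2 has {t,u,v,w}; column 1 has {t,u,w} — only x is left for (r2,c1).
row 4 has {t,u,w,x}; column 1 has {t,u,w,x} — only v is left for (r4,c1).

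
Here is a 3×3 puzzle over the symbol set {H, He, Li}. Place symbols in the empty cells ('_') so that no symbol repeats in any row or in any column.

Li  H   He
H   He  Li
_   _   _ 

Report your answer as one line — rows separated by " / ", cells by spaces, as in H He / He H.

Li H He / H He Li / He Li H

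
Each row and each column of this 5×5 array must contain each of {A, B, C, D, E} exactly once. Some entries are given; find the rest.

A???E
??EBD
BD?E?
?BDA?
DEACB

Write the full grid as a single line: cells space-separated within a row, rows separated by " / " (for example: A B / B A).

At row 1, column 2: row 1 has {A,E}; column 2 has {B,D,E}; that leaves C.
At row 1, column 3: row 1 has {A,C,E}; column 3 has {A,D,E}; that leaves B.
At row 1, column 4: row 1 has {A,B,C,E}; column 4 has {A,B,C,E}; that leaves D.
At row 2, column 1: row 2 has {B,D,E}; column 1 has {A,B,D}; that leaves C.
At row 2, column 2: row 2 has {B,C,D,E}; column 2 has {B,C,D,E}; that leaves A.
At row 3, column 3: row 3 has {B,D,E}; column 3 has {A,B,D,E}; that leaves C.
At row 3, column 5: row 3 has {B,C,D,E}; column 5 has {B,D,E}; that leaves A.
At row 4, column 1: row 4 has {A,B,D}; column 1 has {A,B,C,D}; that leaves E.
At row 4, column 5: row 4 has {A,B,D,E}; column 5 has {A,B,D,E}; that leaves C.

A C B D E / C A E B D / B D C E A / E B D A C / D E A C B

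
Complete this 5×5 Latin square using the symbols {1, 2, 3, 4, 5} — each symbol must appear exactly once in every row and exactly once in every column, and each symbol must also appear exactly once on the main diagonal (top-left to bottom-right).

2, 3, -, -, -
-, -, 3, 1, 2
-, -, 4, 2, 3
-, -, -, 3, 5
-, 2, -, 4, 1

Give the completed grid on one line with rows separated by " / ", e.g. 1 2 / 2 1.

2 3 1 5 4 / 4 5 3 1 2 / 5 1 4 2 3 / 1 4 2 3 5 / 3 2 5 4 1

(r1,c4) = 5
(r1,c5) = 4
(r2,c2) = 5
(r3,c2) = 1
(r4,c2) = 4
(r5,c3) = 5
(r1,c3) = 1
(r2,c1) = 4
(r3,c1) = 5
(r4,c1) = 1
(r4,c3) = 2
(r5,c1) = 3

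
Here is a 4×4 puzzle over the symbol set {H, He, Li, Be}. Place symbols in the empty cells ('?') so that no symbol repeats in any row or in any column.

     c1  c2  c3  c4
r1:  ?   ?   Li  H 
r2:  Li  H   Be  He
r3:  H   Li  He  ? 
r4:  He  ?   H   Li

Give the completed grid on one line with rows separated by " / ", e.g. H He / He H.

Be He Li H / Li H Be He / H Li He Be / He Be H Li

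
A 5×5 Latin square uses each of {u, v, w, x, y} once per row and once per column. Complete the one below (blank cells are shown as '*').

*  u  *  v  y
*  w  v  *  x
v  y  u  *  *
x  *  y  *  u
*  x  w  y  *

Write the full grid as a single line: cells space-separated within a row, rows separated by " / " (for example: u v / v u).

w u x v y / y w v u x / v y u x w / x v y w u / u x w y v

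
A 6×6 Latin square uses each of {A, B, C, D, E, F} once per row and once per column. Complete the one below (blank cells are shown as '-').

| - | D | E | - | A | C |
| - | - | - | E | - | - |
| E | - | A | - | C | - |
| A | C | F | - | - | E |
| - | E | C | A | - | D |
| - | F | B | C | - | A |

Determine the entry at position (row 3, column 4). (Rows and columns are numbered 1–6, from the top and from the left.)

Cell (r2,c3): row 2 has {E}; column 3 has {A,B,C,E,F} → D.
Cell (r3,c2): row 3 has {A,C,E}; column 2 has {C,D,E,F} → B.
Cell (r3,c6): row 3 has {A,B,C,E}; column 6 has {A,C,D,E} → F.
Cell (r6,c1): row 6 has {A,B,C,F}; column 1 has {A,E} → D.
Cell (r6,c5): row 6 has {A,B,C,D,F}; column 5 has {A,C} → E.
Cell (r2,c2): row 2 has {D,E}; column 2 has {B,C,D,E,F} → A.
Cell (r2,c6): row 2 has {A,D,E}; column 6 has {A,C,D,E,F} → B.
Cell (r3,c4): row 3 has {A,B,C,E,F}; column 4 has {A,C,E} → D.

D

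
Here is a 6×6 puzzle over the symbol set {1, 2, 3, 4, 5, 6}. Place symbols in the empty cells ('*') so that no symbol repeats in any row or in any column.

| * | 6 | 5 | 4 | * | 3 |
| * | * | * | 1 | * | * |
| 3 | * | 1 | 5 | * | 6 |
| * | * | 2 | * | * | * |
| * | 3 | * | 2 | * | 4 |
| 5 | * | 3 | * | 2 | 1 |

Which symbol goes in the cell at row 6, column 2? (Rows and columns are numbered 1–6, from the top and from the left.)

4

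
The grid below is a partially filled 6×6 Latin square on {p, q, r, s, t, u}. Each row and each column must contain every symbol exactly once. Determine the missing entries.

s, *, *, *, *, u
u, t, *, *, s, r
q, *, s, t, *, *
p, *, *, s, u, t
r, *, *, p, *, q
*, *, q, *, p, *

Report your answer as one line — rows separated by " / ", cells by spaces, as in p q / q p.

(r2,c3) = p
(r2,c4) = q
(r3,c5) = r
(r3,c6) = p
(r4,c3) = r
(r5,c5) = t
(r6,c1) = t
(r6,c6) = s
(r1,c3) = t
(r1,c4) = r
(r1,c5) = q
(r3,c2) = u
(r4,c2) = q
(r5,c2) = s
(r5,c3) = u
(r6,c2) = r
(r6,c4) = u
(r1,c2) = p

s p t r q u / u t p q s r / q u s t r p / p q r s u t / r s u p t q / t r q u p s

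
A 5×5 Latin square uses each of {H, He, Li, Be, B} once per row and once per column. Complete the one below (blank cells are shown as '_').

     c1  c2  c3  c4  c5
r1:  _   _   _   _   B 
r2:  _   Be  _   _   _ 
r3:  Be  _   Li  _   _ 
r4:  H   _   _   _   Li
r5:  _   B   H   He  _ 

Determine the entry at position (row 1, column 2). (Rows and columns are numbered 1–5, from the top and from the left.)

Li

Cell (r4,c2): row 4 has {H,Li}; column 2 has {Be,B} → He.
Cell (r5,c1): row 5 has {H,He,B}; column 1 has {H,Be} → Li.
Cell (r5,c5): row 5 has {H,He,Li,B}; column 5 has {Li,B} → Be.
Cell (r1,c1): row 1 has {B}; column 1 has {H,Li,Be} → He.
Cell (r1,c3): row 1 has {He,B}; column 3 has {H,Li} → Be.
Cell (r2,c1): row 2 has {Be}; column 1 has {H,He,Li,Be} → B.
Cell (r2,c3): row 2 has {Be,B}; column 3 has {H,Li,Be} → He.
Cell (r2,c5): row 2 has {He,Be,B}; column 5 has {Li,Be,B} → H.
Cell (r3,c2): row 3 has {Li,Be}; column 2 has {He,Be,B} → H.
Cell (r3,c4): row 3 has {H,Li,Be}; column 4 has {He} → B.
Cell (r3,c5): row 3 has {H,Li,Be,B}; column 5 has {H,Li,Be,B} → He.
Cell (r4,c3): row 4 has {H,He,Li}; column 3 has {H,He,Li,Be} → B.
Cell (r4,c4): row 4 has {H,He,Li,B}; column 4 has {He,B} → Be.
Cell (r1,c2): row 1 has {He,Be,B}; column 2 has {H,He,Be,B} → Li.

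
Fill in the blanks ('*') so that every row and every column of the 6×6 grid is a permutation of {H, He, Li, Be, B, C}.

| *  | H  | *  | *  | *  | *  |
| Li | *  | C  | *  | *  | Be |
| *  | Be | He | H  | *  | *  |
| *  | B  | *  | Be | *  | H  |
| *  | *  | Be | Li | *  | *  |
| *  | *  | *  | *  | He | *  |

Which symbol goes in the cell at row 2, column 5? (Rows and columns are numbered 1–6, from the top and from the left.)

At row 2, column 2: row 2 has {Li,Be,C}; column 2 has {H,Be,B}; that leaves He.
At row 2, column 4: row 2 has {He,Li,Be,C}; column 4 has {H,Li,Be}; that leaves B.
At row 2, column 5: row 2 has {He,Li,Be,B,C}; column 5 has {He}; that leaves H.

H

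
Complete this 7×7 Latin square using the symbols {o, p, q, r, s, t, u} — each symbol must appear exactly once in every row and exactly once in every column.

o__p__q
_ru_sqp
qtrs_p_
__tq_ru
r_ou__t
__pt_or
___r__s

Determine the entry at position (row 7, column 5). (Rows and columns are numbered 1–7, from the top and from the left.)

t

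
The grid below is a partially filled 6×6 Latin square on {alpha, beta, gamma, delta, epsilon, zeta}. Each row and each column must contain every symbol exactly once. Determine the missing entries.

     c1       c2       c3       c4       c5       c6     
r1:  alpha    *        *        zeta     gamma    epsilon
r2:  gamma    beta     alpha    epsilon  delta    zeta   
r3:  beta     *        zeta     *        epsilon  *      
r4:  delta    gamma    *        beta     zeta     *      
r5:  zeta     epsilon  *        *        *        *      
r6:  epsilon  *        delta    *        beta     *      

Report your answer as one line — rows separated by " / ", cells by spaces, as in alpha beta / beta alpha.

row 1 has {alpha,gamma,epsilon,zeta}; column 2 has {beta,gamma,epsilon} — only delta is left for (r1,c2).
row 1 has {alpha,gamma,delta,epsilon,zeta}; column 3 has {alpha,delta,zeta} — only beta is left for (r1,c3).
row 3 has {beta,epsilon,zeta}; column 2 has {beta,gamma,delta,epsilon} — only alpha is left for (r3,c2).
row 4 has {beta,gamma,delta,zeta}; column 3 has {alpha,beta,delta,zeta} — only epsilon is left for (r4,c3).
row 4 has {beta,gamma,delta,epsilon,zeta}; column 6 has {epsilon,zeta} — only alpha is left for (r4,c6).
row 5 has {epsilon,zeta}; column 3 has {alpha,beta,delta,epsilon,zeta} — only gamma is left for (r5,c3).
row 5 has {gamma,epsilon,zeta}; column 5 has {beta,gamma,delta,epsilon,zeta} — only alpha is left for (r5,c5).
row 6 has {beta,delta,epsilon}; column 2 has {alpha,beta,gamma,delta,epsilon} — only zeta is left for (r6,c2).
row 6 has {beta,delta,epsilon,zeta}; column 6 has {alpha,epsilon,zeta} — only gamma is left for (r6,c6).
row 3 has {alpha,beta,epsilon,zeta}; column 6 has {alpha,gamma,epsilon,zeta} — only delta is left for (r3,c6).
row 5 has {alpha,gamma,epsilon,zeta}; column 4 has {beta,epsilon,zeta} — only delta is left for (r5,c4).
row 5 has {alpha,gamma,delta,epsilon,zeta}; column 6 has {alpha,gamma,delta,epsilon,zeta} — only beta is left for (r5,c6).
row 6 has {beta,gamma,delta,epsilon,zeta}; column 4 has {beta,delta,epsilon,zeta} — only alpha is left for (r6,c4).
row 3 has {alpha,beta,delta,epsilon,zeta}; column 4 has {alpha,beta,delta,epsilon,zeta} — only gamma is left for (r3,c4).

alpha delta beta zeta gamma epsilon / gamma beta alpha epsilon delta zeta / beta alpha zeta gamma epsilon delta / delta gamma epsilon beta zeta alpha / zeta epsilon gamma delta alpha beta / epsilon zeta delta alpha beta gamma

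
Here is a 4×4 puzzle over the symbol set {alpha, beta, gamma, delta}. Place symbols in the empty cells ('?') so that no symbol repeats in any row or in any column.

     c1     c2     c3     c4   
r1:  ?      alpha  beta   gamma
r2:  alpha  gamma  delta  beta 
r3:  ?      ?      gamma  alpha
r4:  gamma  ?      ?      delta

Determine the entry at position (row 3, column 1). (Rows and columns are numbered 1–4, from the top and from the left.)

row 1 has {alpha,beta,gamma}; column 1 has {alpha,gamma} — only delta is left for (r1,c1).
row 3 has {alpha,gamma}; column 1 has {alpha,gamma,delta} — only beta is left for (r3,c1).

beta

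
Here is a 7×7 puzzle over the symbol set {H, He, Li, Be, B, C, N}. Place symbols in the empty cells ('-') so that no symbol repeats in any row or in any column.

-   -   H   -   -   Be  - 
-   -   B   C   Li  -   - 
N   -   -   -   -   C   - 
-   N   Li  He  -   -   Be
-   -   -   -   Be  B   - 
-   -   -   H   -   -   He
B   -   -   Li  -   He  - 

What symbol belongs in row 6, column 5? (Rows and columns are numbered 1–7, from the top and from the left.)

C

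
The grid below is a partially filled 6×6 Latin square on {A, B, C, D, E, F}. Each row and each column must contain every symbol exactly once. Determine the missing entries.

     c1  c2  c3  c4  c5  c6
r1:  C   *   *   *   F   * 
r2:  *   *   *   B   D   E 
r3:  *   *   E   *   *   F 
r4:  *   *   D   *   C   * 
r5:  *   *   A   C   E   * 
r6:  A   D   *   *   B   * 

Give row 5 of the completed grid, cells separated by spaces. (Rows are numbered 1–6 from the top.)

Cell (r1,c3): row 1 has {C,F}; column 3 has {A,D,E} → B.
Cell (r2,c1): row 2 has {B,D,E}; column 1 has {A,C} → F.
Cell (r2,c3): row 2 has {B,D,E,F}; column 3 has {A,B,D,E} → C.
Cell (r3,c5): row 3 has {E,F}; column 5 has {B,C,D,E,F} → A.
Cell (r6,c3): row 6 has {A,B,D}; column 3 has {A,B,C,D,E} → F.
Cell (r6,c4): row 6 has {A,B,D,F}; column 4 has {B,C} → E.
Cell (r6,c6): row 6 has {A,B,D,E,F}; column 6 has {E,F} → C.
Cell (r2,c2): row 2 has {B,C,D,E,F}; column 2 has {D} → A.
Cell (r3,c4): row 3 has {A,E,F}; column 4 has {B,C,E} → D.
Cell (r1,c2): row 1 has {B,C,F}; column 2 has {A,D} → E.
Cell (r1,c4): row 1 has {B,C,E,F}; column 4 has {B,C,D,E} → A.
Cell (r1,c6): row 1 has {A,B,C,E,F}; column 6 has {C,E,F} → D.
Cell (r3,c1): row 3 has {A,D,E,F}; column 1 has {A,C,F} → B.
Cell (r3,c2): row 3 has {A,B,D,E,F}; column 2 has {A,D,E} → C.
Cell (r4,c1): row 4 has {C,D}; column 1 has {A,B,C,F} → E.
Cell (r4,c4): row 4 has {C,D,E}; column 4 has {A,B,C,D,E} → F.
Cell (r5,c1): row 5 has {A,C,E}; column 1 has {A,B,C,E,F} → D.
Cell (r5,c6): row 5 has {A,C,D,E}; column 6 has {C,D,E,F} → B.
Cell (r4,c2): row 4 has {C,D,E,F}; column 2 has {A,C,D,E} → B.
Cell (r4,c6): row 4 has {B,C,D,E,F}; column 6 has {B,C,D,E,F} → A.
Cell (r5,c2): row 5 has {A,B,C,D,E}; column 2 has {A,B,C,D,E} → F.

D F A C E B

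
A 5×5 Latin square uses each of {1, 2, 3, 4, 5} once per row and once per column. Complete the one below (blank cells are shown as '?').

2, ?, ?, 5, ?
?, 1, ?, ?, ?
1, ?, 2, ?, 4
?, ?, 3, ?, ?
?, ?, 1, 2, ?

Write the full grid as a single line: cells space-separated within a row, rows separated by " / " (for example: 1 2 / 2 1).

row 1 has {2,5}; column 3 has {1,2,3} — only 4 is left for (r1,c3).
row 2 has {1}; column 3 has {1,2,3,4} — only 5 is left for (r2,c3).
row 3 has {1,2,4}; column 4 has {2,5} — only 3 is left for (r3,c4).
row 1 has {2,4,5}; column 2 has {1} — only 3 is left for (r1,c2).
row 1 has {2,3,4,5}; column 5 has {4} — only 1 is left for (r1,c5).
row 2 has {1,5}; column 4 has {2,3,5} — only 4 is left for (r2,c4).
row 3 has {1,2,3,4}; column 2 has {1,3} — only 5 is left for (r3,c2).
row 4 has {3}; column 4 has {2,3,4,5} — only 1 is left for (r4,c4).
row 5 has {1,2}; column 2 has {1,3,5} — only 4 is left for (r5,c2).
row 2 has {1,4,5}; column 1 has {1,2} — only 3 is left for (r2,c1).
row 2 has {1,3,4,5}; column 5 has {1,4} — only 2 is left for (r2,c5).
row 4 has {1,3}; column 2 has {1,3,4,5} — only 2 is left for (r4,c2).
row 4 has {1,2,3}; column 5 has {1,2,4} — only 5 is left for (r4,c5).
row 5 has {1,2,4}; column 1 has {1,2,3} — only 5 is left for (r5,c1).
row 5 has {1,2,4,5}; column 5 has {1,2,4,5} — only 3 is left for (r5,c5).
row 4 has {1,2,3,5}; column 1 has {1,2,3,5} — only 4 is left for (r4,c1).

2 3 4 5 1 / 3 1 5 4 2 / 1 5 2 3 4 / 4 2 3 1 5 / 5 4 1 2 3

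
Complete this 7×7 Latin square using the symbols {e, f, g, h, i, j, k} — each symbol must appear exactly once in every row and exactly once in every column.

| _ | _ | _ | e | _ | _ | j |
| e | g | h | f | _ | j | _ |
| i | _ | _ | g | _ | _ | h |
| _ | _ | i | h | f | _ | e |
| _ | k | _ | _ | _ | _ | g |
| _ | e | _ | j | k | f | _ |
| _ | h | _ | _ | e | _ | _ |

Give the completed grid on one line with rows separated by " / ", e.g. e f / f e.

(r2,c5): row 2 has {e,f,g,h,j}; column 5 has {e,f,k}, so it must be i.
(r2,c7): row 2 has {e,f,g,h,i,j}; column 7 has {e,g,h,j}, so it must be k.
(r3,c5): row 3 has {g,h,i}; column 5 has {e,f,i,k}, so it must be j.
(r4,c2): row 4 has {e,f,h,i}; column 2 has {e,g,h,k}, so it must be j.
(r5,c4): row 5 has {g,k}; column 4 has {e,f,g,h,j}, so it must be i.
(r5,c5): row 5 has {g,i,k}; column 5 has {e,f,i,j,k}, so it must be h.
(r5,c6): row 5 has {g,h,i,k}; column 6 has {f,j}, so it must be e.
(r6,c3): row 6 has {e,f,j,k}; column 3 has {h,i}, so it must be g.
(r6,c7): row 6 has {e,f,g,j,k}; column 7 has {e,g,h,j,k}, so it must be i.
(r7,c4): row 7 has {e,h}; column 4 has {e,f,g,h,i,j}, so it must be k.
(r7,c7): row 7 has {e,h,k}; column 7 has {e,g,h,i,j,k}, so it must be f.
(r1,c5): row 1 has {e,j}; column 5 has {e,f,h,i,j,k}, so it must be g.
(r3,c2): row 3 has {g,h,i,j}; column 2 has {e,g,h,j,k}, so it must be f.
(r3,c6): row 3 has {f,g,h,i,j}; column 6 has {e,f,j}, so it must be k.
(r4,c6): row 4 has {e,f,h,i,j}; column 6 has {e,f,j,k}, so it must be g.
(r6,c1): row 6 has {e,f,g,i,j,k}; column 1 has {e,i}, so it must be h.
(r7,c3): row 7 has {e,f,h,k}; column 3 has {g,h,i}, so it must be j.
(r7,c6): row 7 has {e,f,h,j,k}; column 6 has {e,f,g,j,k}, so it must be i.
(r1,c2): row 1 has {e,g,j}; column 2 has {e,f,g,h,j,k}, so it must be i.
(r1,c6): row 1 has {e,g,i,j}; column 6 has {e,f,g,i,j,k}, so it must be h.
(r3,c3): row 3 has {f,g,h,i,j,k}; column 3 has {g,h,i,j}, so it must be e.
(r4,c1): row 4 has {e,f,g,h,i,j}; column 1 has {e,h,i}, so it must be k.
(r5,c3): row 5 has {e,g,h,i,k}; column 3 has {e,g,h,i,j}, so it must be f.
(r7,c1): row 7 has {e,f,h,i,j,k}; column 1 has {e,h,i,k}, so it must be g.
(r1,c1): row 1 has {e,g,h,i,j}; column 1 has {e,g,h,i,k}, so it must be f.
(r1,c3): row 1 has {e,f,g,h,i,j}; column 3 has {e,f,g,h,i,j}, so it must be k.
(r5,c1): row 5 has {e,f,g,h,i,k}; column 1 has {e,f,g,h,i,k}, so it must be j.

f i k e g h j / e g h f i j k / i f e g j k h / k j i h f g e / j k f i h e g / h e g j k f i / g h j k e i f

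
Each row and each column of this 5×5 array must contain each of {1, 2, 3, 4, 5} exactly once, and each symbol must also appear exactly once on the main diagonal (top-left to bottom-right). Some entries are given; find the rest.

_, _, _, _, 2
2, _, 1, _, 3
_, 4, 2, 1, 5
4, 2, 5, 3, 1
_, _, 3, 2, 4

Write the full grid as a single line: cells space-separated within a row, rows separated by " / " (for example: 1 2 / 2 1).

1 3 4 5 2 / 2 5 1 4 3 / 3 4 2 1 5 / 4 2 5 3 1 / 5 1 3 2 4

(r1,c3) = 4
(r1,c4) = 5
(r2,c2) = 5
(r2,c4) = 4
(r3,c1) = 3
(r5,c2) = 1
(r1,c1) = 1
(r1,c2) = 3
(r5,c1) = 5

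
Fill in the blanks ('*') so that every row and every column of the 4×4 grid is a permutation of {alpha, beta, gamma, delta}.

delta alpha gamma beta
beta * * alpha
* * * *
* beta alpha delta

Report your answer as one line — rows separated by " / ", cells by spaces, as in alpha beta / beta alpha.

Cell (r2,c3): row 2 has {alpha,beta}; column 3 has {alpha,gamma} → delta.
Cell (r3,c3): row 3 is empty so far; column 3 has {alpha,gamma,delta} → beta.
Cell (r3,c4): row 3 has {beta}; column 4 has {alpha,beta,delta} → gamma.
Cell (r4,c1): row 4 has {alpha,beta,delta}; column 1 has {beta,delta} → gamma.
Cell (r2,c2): row 2 has {alpha,beta,delta}; column 2 has {alpha,beta} → gamma.
Cell (r3,c1): row 3 has {beta,gamma}; column 1 has {beta,gamma,delta} → alpha.
Cell (r3,c2): row 3 has {alpha,beta,gamma}; column 2 has {alpha,beta,gamma} → delta.

delta alpha gamma beta / beta gamma delta alpha / alpha delta beta gamma / gamma beta alpha delta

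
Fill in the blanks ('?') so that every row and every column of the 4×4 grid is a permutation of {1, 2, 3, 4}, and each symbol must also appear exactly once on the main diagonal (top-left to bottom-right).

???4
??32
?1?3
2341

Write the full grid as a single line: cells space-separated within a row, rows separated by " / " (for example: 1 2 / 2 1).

3 2 1 4 / 1 4 3 2 / 4 1 2 3 / 2 3 4 1

(r1,c1) = 3
(r1,c2) = 2
(r1,c3) = 1
(r2,c2) = 4
(r3,c1) = 4
(r3,c3) = 2
(r2,c1) = 1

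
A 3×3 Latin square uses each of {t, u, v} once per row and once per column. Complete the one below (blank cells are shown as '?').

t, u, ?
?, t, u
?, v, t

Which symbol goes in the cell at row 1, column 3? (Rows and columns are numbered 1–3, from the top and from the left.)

v

(r1,c3) = v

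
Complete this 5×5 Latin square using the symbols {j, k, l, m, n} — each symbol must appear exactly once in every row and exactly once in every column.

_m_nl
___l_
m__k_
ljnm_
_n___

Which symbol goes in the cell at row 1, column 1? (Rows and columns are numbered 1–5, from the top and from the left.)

j

(r2,c2) = k
(r3,c2) = l
(r3,c3) = j
(r3,c5) = n
(r4,c5) = k
(r5,c4) = j
(r5,c5) = m
(r1,c3) = k
(r2,c3) = m
(r2,c5) = j
(r5,c1) = k
(r5,c3) = l
(r1,c1) = j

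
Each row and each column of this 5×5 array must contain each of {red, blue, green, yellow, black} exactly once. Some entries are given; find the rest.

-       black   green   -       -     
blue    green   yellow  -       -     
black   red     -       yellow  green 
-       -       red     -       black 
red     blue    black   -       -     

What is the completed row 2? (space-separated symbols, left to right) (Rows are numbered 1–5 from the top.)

blue green yellow black red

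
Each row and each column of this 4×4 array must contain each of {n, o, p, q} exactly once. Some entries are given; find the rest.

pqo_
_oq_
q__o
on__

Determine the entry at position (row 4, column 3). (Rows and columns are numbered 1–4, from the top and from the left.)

p

(r1,c4): row 1 has {o,p,q}; column 4 has {o}, so it must be n.
(r2,c1): row 2 has {o,q}; column 1 has {o,p,q}, so it must be n.
(r2,c4): row 2 has {n,o,q}; column 4 has {n,o}, so it must be p.
(r3,c2): row 3 has {o,q}; column 2 has {n,o,q}, so it must be p.
(r3,c3): row 3 has {o,p,q}; column 3 has {o,q}, so it must be n.
(r4,c3): row 4 has {n,o}; column 3 has {n,o,q}, so it must be p.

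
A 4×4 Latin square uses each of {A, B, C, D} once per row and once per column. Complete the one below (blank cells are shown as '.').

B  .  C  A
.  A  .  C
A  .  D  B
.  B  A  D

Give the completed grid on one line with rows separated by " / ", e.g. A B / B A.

B D C A / D A B C / A C D B / C B A D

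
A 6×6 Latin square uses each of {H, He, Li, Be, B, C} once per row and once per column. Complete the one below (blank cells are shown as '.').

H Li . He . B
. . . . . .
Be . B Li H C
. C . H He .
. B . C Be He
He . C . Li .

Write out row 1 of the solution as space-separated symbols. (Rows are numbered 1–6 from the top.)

row 1 has {H,He,Li,B}; column 3 has {B,C} — only Be is left for (r1,c3).
row 1 has {H,He,Li,Be,B}; column 5 has {H,He,Li,Be} — only C is left for (r1,c5).

H Li Be He C B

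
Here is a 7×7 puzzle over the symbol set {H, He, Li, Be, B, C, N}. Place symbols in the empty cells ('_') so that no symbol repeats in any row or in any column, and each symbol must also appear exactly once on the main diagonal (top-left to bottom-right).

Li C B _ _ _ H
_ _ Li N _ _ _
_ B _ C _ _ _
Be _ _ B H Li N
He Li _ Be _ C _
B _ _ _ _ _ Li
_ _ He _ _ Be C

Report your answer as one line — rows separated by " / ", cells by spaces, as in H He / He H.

Li C B He Be N H / C H Li N He B Be / N B Be C Li H He / Be He C B H Li N / He Li H Be N C B / B Be N H C He Li / H N He Li B Be C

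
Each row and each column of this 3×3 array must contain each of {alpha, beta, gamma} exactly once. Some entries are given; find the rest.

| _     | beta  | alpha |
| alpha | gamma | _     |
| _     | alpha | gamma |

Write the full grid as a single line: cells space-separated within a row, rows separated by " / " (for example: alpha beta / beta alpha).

gamma beta alpha / alpha gamma beta / beta alpha gamma

(r1,c1) = gamma
(r2,c3) = beta
(r3,c1) = beta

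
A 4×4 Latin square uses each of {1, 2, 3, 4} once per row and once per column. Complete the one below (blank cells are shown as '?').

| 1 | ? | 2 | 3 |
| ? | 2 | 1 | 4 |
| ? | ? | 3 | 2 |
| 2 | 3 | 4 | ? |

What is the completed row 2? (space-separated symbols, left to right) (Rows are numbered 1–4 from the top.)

3 2 1 4

(r1,c2): row 1 has {1,2,3}; column 2 has {2,3}, so it must be 4.
(r2,c1): row 2 has {1,2,4}; column 1 has {1,2}, so it must be 3.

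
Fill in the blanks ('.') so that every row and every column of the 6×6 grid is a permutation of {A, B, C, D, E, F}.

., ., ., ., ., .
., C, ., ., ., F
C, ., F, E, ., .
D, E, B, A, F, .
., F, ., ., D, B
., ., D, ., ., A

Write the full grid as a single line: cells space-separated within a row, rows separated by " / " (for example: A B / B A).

F D C B A E / B C A D E F / C A F E B D / D E B A F C / A F E C D B / E B D F C A

Cell (r3,c6): row 3 has {C,E,F}; column 6 has {A,B,F} → D.
Cell (r4,c6): row 4 has {A,B,D,E,F}; column 6 has {A,B,D,F} → C.
Cell (r5,c4): row 5 has {B,D,F}; column 4 has {A,E} → C.
Cell (r6,c2): row 6 has {A,D}; column 2 has {C,E,F} → B.
Cell (r6,c4): row 6 has {A,B,D}; column 4 has {A,C,E} → F.
Cell (r1,c6): row 1 is empty so far; column 6 has {A,B,C,D,F} → E.
Cell (r3,c2): row 3 has {C,D,E,F}; column 2 has {B,C,E,F} → A.
Cell (r3,c5): row 3 has {A,C,D,E,F}; column 5 has {D,F} → B.
Cell (r6,c1): row 6 has {A,B,D,F}; column 1 has {C,D} → E.
Cell (r6,c5): row 6 has {A,B,D,E,F}; column 5 has {B,D,F} → C.
Cell (r1,c2): row 1 has {E}; column 2 has {A,B,C,E,F} → D.
Cell (r1,c4): row 1 has {D,E}; column 4 has {A,C,E,F} → B.
Cell (r1,c5): row 1 has {B,D,E}; column 5 has {B,C,D,F} → A.
Cell (r2,c4): row 2 has {C,F}; column 4 has {A,B,C,E,F} → D.
Cell (r2,c5): row 2 has {C,D,F}; column 5 has {A,B,C,D,F} → E.
Cell (r5,c1): row 5 has {B,C,D,F}; column 1 has {C,D,E} → A.
Cell (r5,c3): row 5 has {A,B,C,D,F}; column 3 has {B,D,F} → E.
Cell (r1,c1): row 1 has {A,B,D,E}; column 1 has {A,C,D,E} → F.
Cell (r1,c3): row 1 has {A,B,D,E,F}; column 3 has {B,D,E,F} → C.
Cell (r2,c1): row 2 has {C,D,E,F}; column 1 has {A,C,D,E,F} → B.
Cell (r2,c3): row 2 has {B,C,D,E,F}; column 3 has {B,C,D,E,F} → A.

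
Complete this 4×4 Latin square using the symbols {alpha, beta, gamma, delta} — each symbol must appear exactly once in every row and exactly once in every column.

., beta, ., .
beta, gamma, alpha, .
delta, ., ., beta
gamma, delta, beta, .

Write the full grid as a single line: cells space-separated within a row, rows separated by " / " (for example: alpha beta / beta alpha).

alpha beta delta gamma / beta gamma alpha delta / delta alpha gamma beta / gamma delta beta alpha

(r1,c1) = alpha
(r2,c4) = delta
(r3,c2) = alpha
(r3,c3) = gamma
(r4,c4) = alpha
(r1,c3) = delta
(r1,c4) = gamma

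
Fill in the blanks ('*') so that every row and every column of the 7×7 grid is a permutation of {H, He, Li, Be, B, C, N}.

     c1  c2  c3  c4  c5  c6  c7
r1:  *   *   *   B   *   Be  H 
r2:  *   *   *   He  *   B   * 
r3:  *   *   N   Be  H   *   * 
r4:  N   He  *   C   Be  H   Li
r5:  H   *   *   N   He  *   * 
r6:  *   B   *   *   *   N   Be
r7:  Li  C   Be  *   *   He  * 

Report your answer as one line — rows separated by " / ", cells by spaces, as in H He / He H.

C N He B Li Be H / Be H Li He N B C / B Li N Be H C He / N He B C Be H Li / H Be C N He Li B / He B H Li C N Be / Li C Be H B He N

At row 3, column 2: row 3 has {H,Be,N}; column 2 has {He,B,C}; that leaves Li.
At row 3, column 6: row 3 has {H,Li,Be,N}; column 6 has {H,He,Be,B,N}; that leaves C.
At row 4, column 3: row 4 has {H,He,Li,Be,C,N}; column 3 has {Be,N}; that leaves B.
At row 5, column 2: row 5 has {H,He,N}; column 2 has {He,Li,B,C}; that leaves Be.
At row 5, column 6: row 5 has {H,He,Be,N}; column 6 has {H,He,Be,B,C,N}; that leaves Li.
At row 7, column 4: row 7 has {He,Li,Be,C}; column 4 has {He,Be,B,C,N}; that leaves H.
At row 1, column 2: row 1 has {H,Be,B}; column 2 has {He,Li,Be,B,C}; that leaves N.
At row 2, column 2: row 2 has {He,B}; column 2 has {He,Li,Be,B,C,N}; that leaves H.
At row 5, column 3: row 5 has {H,He,Li,Be,N}; column 3 has {Be,B,N}; that leaves C.
At row 5, column 7: row 5 has {H,He,Li,Be,C,N}; column 7 has {H,Li,Be}; that leaves B.
At row 6, column 4: row 6 has {Be,B,N}; column 4 has {H,He,Be,B,C,N}; that leaves Li.
At row 6, column 5: row 6 has {Li,Be,B,N}; column 5 has {H,He,Be}; that leaves C.
At row 7, column 7: row 7 has {H,He,Li,Be,C}; column 7 has {H,Li,Be,B}; that leaves N.
At row 1, column 5: row 1 has {H,Be,B,N}; column 5 has {H,He,Be,C}; that leaves Li.
At row 2, column 3: row 2 has {H,He,B}; column 3 has {Be,B,C,N}; that leaves Li.
At row 2, column 5: row 2 has {H,He,Li,B}; column 5 has {H,He,Li,Be,C}; that leaves N.
At row 2, column 7: row 2 has {H,He,Li,B,N}; column 7 has {H,Li,Be,B,N}; that leaves C.
At row 3, column 7: row 3 has {H,Li,Be,C,N}; column 7 has {H,Li,Be,B,C,N}; that leaves He.
At row 6, column 1: row 6 has {Li,Be,B,C,N}; column 1 has {H,Li,N}; that leaves He.
At row 6, column 3: row 6 has {He,Li,Be,B,C,N}; column 3 has {Li,Be,B,C,N}; that leaves H.
At row 7, column 5: row 7 has {H,He,Li,Be,C,N}; column 5 has {H,He,Li,Be,C,N}; that leaves B.
At row 1, column 1: row 1 has {H,Li,Be,B,N}; column 1 has {H,He,Li,N}; that leaves C.
At row 1, column 3: row 1 has {H,Li,Be,B,C,N}; column 3 has {H,Li,Be,B,C,N}; that leaves He.
At row 2, column 1: row 2 has {H,He,Li,B,C,N}; column 1 has {H,He,Li,C,N}; that leaves Be.
At row 3, column 1: row 3 has {H,He,Li,Be,C,N}; column 1 has {H,He,Li,Be,C,N}; that leaves B.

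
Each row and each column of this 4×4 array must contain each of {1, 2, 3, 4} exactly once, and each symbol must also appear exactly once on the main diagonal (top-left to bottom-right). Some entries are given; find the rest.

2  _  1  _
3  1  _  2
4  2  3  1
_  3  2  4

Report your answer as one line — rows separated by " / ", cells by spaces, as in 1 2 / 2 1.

(r1,c2) = 4
(r1,c4) = 3
(r2,c3) = 4
(r4,c1) = 1

2 4 1 3 / 3 1 4 2 / 4 2 3 1 / 1 3 2 4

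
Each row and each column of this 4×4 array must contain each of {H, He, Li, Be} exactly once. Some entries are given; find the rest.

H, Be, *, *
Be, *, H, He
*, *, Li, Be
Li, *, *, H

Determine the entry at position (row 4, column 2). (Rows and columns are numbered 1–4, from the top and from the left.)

At row 1, column 3: row 1 has {H,Be}; column 3 has {H,Li}; that leaves He.
At row 1, column 4: row 1 has {H,He,Be}; column 4 has {H,He,Be}; that leaves Li.
At row 2, column 2: row 2 has {H,He,Be}; column 2 has {Be}; that leaves Li.
At row 3, column 1: row 3 has {Li,Be}; column 1 has {H,Li,Be}; that leaves He.
At row 3, column 2: row 3 has {He,Li,Be}; column 2 has {Li,Be}; that leaves H.
At row 4, column 2: row 4 has {H,Li}; column 2 has {H,Li,Be}; that leaves He.

He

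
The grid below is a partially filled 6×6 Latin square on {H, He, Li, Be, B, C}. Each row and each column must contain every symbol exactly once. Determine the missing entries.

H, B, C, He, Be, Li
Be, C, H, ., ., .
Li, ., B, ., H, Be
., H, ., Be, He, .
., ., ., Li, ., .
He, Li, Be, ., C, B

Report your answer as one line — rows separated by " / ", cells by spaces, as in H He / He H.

Cell (r2,c4): row 2 has {H,Be,C}; column 4 has {He,Li,Be} → B.
Cell (r2,c5): row 2 has {H,Be,B,C}; column 5 has {H,He,Be,C} → Li.
Cell (r2,c6): row 2 has {H,Li,Be,B,C}; column 6 has {Li,Be,B} → He.
Cell (r3,c2): row 3 has {H,Li,Be,B}; column 2 has {H,Li,B,C} → He.
Cell (r3,c4): row 3 has {H,He,Li,Be,B}; column 4 has {He,Li,Be,B} → C.
Cell (r4,c3): row 4 has {H,He,Be}; column 3 has {H,Be,B,C} → Li.
Cell (r4,c6): row 4 has {H,He,Li,Be}; column 6 has {He,Li,Be,B} → C.
Cell (r5,c2): row 5 has {Li}; column 2 has {H,He,Li,B,C} → Be.
Cell (r5,c3): row 5 has {Li,Be}; column 3 has {H,Li,Be,B,C} → He.
Cell (r5,c5): row 5 has {He,Li,Be}; column 5 has {H,He,Li,Be,C} → B.
Cell (r5,c6): row 5 has {He,Li,Be,B}; column 6 has {He,Li,Be,B,C} → H.
Cell (r6,c4): row 6 has {He,Li,Be,B,C}; column 4 has {He,Li,Be,B,C} → H.
Cell (r4,c1): row 4 has {H,He,Li,Be,C}; column 1 has {H,He,Li,Be} → B.
Cell (r5,c1): row 5 has {H,He,Li,Be,B}; column 1 has {H,He,Li,Be,B} → C.

H B C He Be Li / Be C H B Li He / Li He B C H Be / B H Li Be He C / C Be He Li B H / He Li Be H C B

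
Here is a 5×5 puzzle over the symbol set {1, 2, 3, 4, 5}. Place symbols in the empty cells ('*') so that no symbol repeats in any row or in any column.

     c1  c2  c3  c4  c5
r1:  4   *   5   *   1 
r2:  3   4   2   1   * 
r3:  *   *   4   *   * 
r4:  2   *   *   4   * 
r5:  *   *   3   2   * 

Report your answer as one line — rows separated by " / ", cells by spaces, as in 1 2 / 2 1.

4 2 5 3 1 / 3 4 2 1 5 / 1 3 4 5 2 / 2 5 1 4 3 / 5 1 3 2 4

row 1 has {1,4,5}; column 4 has {1,2,4} — only 3 is left for (r1,c4).
row 2 has {1,2,3,4}; column 5 has {1} — only 5 is left for (r2,c5).
row 3 has {4}; column 4 has {1,2,3,4} — only 5 is left for (r3,c4).
row 4 has {2,4}; column 3 has {2,3,4,5} — only 1 is left for (r4,c3).
row 4 has {1,2,4}; column 5 has {1,5} — only 3 is left for (r4,c5).
row 5 has {2,3}; column 5 has {1,3,5} — only 4 is left for (r5,c5).
row 1 has {1,3,4,5}; column 2 has {4} — only 2 is left for (r1,c2).
row 3 has {4,5}; column 1 has {2,3,4} — only 1 is left for (r3,c1).
row 3 has {1,4,5}; column 2 has {2,4} — only 3 is left for (r3,c2).
row 3 has {1,3,4,5}; column 5 has {1,3,4,5} — only 2 is left for (r3,c5).
row 4 has {1,2,3,4}; column 2 has {2,3,4} — only 5 is left for (r4,c2).
row 5 has {2,3,4}; column 1 has {1,2,3,4} — only 5 is left for (r5,c1).
row 5 has {2,3,4,5}; column 2 has {2,3,4,5} — only 1 is left for (r5,c2).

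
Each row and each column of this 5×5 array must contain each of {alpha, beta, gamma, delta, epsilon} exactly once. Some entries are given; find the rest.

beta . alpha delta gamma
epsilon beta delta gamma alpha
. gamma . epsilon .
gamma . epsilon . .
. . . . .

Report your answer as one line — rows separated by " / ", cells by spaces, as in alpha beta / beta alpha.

At row 1, column 2: row 1 has {alpha,beta,gamma,delta}; column 2 has {beta,gamma}; that leaves epsilon.
At row 3, column 3: row 3 has {gamma,epsilon}; column 3 has {alpha,delta,epsilon}; that leaves beta.
At row 3, column 5: row 3 has {beta,gamma,epsilon}; column 5 has {alpha,gamma}; that leaves delta.
At row 4, column 5: row 4 has {gamma,epsilon}; column 5 has {alpha,gamma,delta}; that leaves beta.
At row 5, column 3: row 5 is empty so far; column 3 has {alpha,beta,delta,epsilon}; that leaves gamma.
At row 5, column 5: row 5 has {gamma}; column 5 has {alpha,beta,gamma,delta}; that leaves epsilon.
At row 3, column 1: row 3 has {beta,gamma,delta,epsilon}; column 1 has {beta,gamma,epsilon}; that leaves alpha.
At row 4, column 4: row 4 has {beta,gamma,epsilon}; column 4 has {gamma,delta,epsilon}; that leaves alpha.
At row 5, column 1: row 5 has {gamma,epsilon}; column 1 has {alpha,beta,gamma,epsilon}; that leaves delta.
At row 5, column 2: row 5 has {gamma,delta,epsilon}; column 2 has {beta,gamma,epsilon}; that leaves alpha.
At row 5, column 4: row 5 has {alpha,gamma,delta,epsilon}; column 4 has {alpha,gamma,delta,epsilon}; that leaves beta.
At row 4, column 2: row 4 has {alpha,beta,gamma,epsilon}; column 2 has {alpha,beta,gamma,epsilon}; that leaves delta.

beta epsilon alpha delta gamma / epsilon beta delta gamma alpha / alpha gamma beta epsilon delta / gamma delta epsilon alpha beta / delta alpha gamma beta epsilon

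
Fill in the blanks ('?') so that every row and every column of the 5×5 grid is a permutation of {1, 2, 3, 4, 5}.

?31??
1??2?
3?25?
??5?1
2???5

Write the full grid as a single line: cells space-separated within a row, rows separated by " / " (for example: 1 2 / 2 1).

5 3 1 4 2 / 1 5 4 2 3 / 3 1 2 5 4 / 4 2 5 3 1 / 2 4 3 1 5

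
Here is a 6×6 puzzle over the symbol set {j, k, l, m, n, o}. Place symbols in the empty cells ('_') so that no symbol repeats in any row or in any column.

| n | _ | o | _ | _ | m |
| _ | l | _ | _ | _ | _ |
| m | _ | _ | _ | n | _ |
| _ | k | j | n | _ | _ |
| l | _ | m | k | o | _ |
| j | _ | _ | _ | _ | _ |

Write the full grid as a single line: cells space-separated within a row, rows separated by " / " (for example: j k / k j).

n j o l k m / k l n m j o / m o l j n k / o k j n m l / l n m k o j / j m k o l n

Cell (r1,c2): row 1 has {m,n,o}; column 2 has {k,l} → j.
Cell (r1,c4): row 1 has {j,m,n,o}; column 4 has {k,n} → l.
Cell (r1,c5): row 1 has {j,l,m,n,o}; column 5 has {n,o} → k.
Cell (r3,c2): row 3 has {m,n}; column 2 has {j,k,l} → o.
Cell (r3,c4): row 3 has {m,n,o}; column 4 has {k,l,n} → j.
Cell (r4,c1): row 4 has {j,k,n}; column 1 has {j,l,m,n} → o.
Cell (r4,c6): row 4 has {j,k,n,o}; column 6 has {m} → l.
Cell (r5,c2): row 5 has {k,l,m,o}; column 2 has {j,k,l,o} → n.
Cell (r5,c6): row 5 has {k,l,m,n,o}; column 6 has {l,m} → j.
Cell (r6,c2): row 6 has {j}; column 2 has {j,k,l,n,o} → m.
Cell (r6,c4): row 6 has {j,m}; column 4 has {j,k,l,n} → o.
Cell (r6,c5): row 6 has {j,m,o}; column 5 has {k,n,o} → l.
Cell (r2,c1): row 2 has {l}; column 1 has {j,l,m,n,o} → k.
Cell (r2,c3): row 2 has {k,l}; column 3 has {j,m,o} → n.
Cell (r2,c4): row 2 has {k,l,n}; column 4 has {j,k,l,n,o} → m.
Cell (r2,c5): row 2 has {k,l,m,n}; column 5 has {k,l,n,o} → j.
Cell (r2,c6): row 2 has {j,k,l,m,n}; column 6 has {j,l,m} → o.
Cell (r3,c6): row 3 has {j,m,n,o}; column 6 has {j,l,m,o} → k.
Cell (r4,c5): row 4 has {j,k,l,n,o}; column 5 has {j,k,l,n,o} → m.
Cell (r6,c3): row 6 has {j,l,m,o}; column 3 has {j,m,n,o} → k.
Cell (r6,c6): row 6 has {j,k,l,m,o}; column 6 has {j,k,l,m,o} → n.
Cell (r3,c3): row 3 has {j,k,m,n,o}; column 3 has {j,k,m,n,o} → l.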